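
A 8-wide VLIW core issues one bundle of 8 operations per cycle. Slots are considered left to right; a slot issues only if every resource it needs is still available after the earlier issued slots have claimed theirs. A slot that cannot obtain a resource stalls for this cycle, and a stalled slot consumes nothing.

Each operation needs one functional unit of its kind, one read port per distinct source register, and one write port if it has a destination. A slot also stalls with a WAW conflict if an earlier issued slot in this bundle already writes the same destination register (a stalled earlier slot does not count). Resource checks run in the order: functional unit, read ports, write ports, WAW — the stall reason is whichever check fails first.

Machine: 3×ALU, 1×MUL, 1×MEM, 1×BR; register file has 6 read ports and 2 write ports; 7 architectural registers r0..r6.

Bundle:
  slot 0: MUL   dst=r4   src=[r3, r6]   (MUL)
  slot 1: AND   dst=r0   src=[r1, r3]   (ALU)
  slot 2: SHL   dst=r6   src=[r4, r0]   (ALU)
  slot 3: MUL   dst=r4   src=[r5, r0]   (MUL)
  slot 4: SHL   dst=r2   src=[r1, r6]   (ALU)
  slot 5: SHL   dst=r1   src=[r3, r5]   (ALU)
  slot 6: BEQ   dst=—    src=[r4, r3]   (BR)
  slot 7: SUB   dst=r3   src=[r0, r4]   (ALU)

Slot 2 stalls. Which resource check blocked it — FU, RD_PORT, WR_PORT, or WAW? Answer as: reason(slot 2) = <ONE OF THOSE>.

(0) want 1×MUL +2rd +1wr — yes → AL3|MU0|ME1|BR1|rd4|wr1
(1) want 1×ALU +2rd +1wr — yes → AL2|MU0|ME1|BR1|rd2|wr0
(2) want 1×ALU +2rd +1wr — WR_PORT → AL2|MU0|ME1|BR1|rd2|wr0
(3) want 1×MUL +2rd +1wr — FU → AL2|MU0|ME1|BR1|rd2|wr0
(4) want 1×ALU +2rd +1wr — WR_PORT → AL2|MU0|ME1|BR1|rd2|wr0
(5) want 1×ALU +2rd +1wr — WR_PORT → AL2|MU0|ME1|BR1|rd2|wr0
(6) want 1×BR +2rd +0wr — yes → AL2|MU0|ME1|BR0|rd0|wr0
(7) want 1×ALU +2rd +1wr — RD_PORT → AL2|MU0|ME1|BR0|rd0|wr0

reason(slot 2) = WR_PORT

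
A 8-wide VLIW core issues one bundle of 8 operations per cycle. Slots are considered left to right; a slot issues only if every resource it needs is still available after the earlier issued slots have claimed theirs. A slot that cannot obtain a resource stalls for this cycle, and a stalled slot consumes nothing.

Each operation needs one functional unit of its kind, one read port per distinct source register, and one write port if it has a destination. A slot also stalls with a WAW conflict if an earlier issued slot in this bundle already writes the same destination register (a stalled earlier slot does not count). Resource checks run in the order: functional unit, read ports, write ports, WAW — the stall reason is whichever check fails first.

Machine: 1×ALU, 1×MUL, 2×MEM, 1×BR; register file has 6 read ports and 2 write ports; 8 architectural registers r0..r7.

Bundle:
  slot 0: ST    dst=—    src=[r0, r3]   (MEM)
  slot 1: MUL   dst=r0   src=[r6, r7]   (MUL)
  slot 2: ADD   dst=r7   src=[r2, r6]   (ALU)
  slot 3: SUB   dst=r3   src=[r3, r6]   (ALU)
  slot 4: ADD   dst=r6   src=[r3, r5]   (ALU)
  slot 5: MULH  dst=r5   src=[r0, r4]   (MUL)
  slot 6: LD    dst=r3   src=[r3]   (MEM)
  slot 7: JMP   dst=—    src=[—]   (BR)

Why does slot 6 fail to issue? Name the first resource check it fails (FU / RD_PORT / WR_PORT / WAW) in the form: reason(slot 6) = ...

reason(slot 6) = RD_PORT

slot 0 (MEM): ISSUE — free A1,Mu1,Ld1,B1 rp4 wp2
slot 1 (MUL): ISSUE — free A1,Mu0,Ld1,B1 rp2 wp1
slot 2 (ALU): ISSUE — free A0,Mu0,Ld1,B1 rp0 wp0
slot 3 (ALU): stall FU — free A0,Mu0,Ld1,B1 rp0 wp0
slot 4 (ALU): stall FU — free A0,Mu0,Ld1,B1 rp0 wp0
slot 5 (MUL): stall FU — free A0,Mu0,Ld1,B1 rp0 wp0
slot 6 (MEM): stall RD_PORT — free A0,Mu0,Ld1,B1 rp0 wp0
slot 7 (BR): ISSUE — free A0,Mu0,Ld1,B0 rp0 wp0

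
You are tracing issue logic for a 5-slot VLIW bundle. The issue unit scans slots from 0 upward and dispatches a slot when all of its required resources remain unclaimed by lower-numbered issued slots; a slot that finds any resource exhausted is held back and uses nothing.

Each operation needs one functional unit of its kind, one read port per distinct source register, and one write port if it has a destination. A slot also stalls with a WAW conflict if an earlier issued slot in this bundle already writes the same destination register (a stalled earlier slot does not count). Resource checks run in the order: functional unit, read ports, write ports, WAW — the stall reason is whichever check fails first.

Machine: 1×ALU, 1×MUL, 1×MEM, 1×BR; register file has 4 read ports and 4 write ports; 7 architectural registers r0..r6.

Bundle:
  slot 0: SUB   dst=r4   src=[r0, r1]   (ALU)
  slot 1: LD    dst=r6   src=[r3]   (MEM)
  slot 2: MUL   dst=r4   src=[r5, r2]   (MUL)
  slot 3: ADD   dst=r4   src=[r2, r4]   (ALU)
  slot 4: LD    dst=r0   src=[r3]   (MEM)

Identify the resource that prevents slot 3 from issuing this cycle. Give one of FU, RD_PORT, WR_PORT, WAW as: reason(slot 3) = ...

reason(slot 3) = FU

#0 ALU src=r0,r1 dispatched  <A:0 Mu:1 Ld:1 B:1 rd:2 wr:3>
#1 MEM src=r3 dispatched  <A:0 Mu:1 Ld:0 B:1 rd:1 wr:2>
#2 MUL src=r5,r2 held:RD_PORT  <A:0 Mu:1 Ld:0 B:1 rd:1 wr:2>
#3 ALU src=r2,r4 held:FU  <A:0 Mu:1 Ld:0 B:1 rd:1 wr:2>
#4 MEM src=r3 held:FU  <A:0 Mu:1 Ld:0 B:1 rd:1 wr:2>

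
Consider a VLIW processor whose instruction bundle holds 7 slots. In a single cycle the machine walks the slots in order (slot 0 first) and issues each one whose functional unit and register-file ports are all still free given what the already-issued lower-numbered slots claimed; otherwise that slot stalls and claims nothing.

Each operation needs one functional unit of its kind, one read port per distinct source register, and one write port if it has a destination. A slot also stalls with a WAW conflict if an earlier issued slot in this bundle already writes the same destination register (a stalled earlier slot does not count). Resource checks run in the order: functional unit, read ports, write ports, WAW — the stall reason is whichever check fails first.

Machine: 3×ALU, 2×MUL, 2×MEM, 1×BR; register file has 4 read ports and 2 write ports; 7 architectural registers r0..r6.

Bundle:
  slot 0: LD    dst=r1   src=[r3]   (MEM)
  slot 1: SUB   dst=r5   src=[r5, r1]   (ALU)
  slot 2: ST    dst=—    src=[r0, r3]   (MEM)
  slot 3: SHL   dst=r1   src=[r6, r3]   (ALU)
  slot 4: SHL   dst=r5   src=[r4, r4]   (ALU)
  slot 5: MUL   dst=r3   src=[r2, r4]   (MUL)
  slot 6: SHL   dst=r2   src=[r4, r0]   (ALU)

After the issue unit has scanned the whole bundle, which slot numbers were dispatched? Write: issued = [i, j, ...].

issued = [0, 1]

[0] MEM needs rd=1 wr=1: ok; after: ALU=3 MUL=2 MEM=1 BR=1, R=3, W=1
[1] ALU needs rd=2 wr=1: ok; after: ALU=2 MUL=2 MEM=1 BR=1, R=1, W=0
[2] MEM needs rd=2 wr=0: RD_PORT; after: ALU=2 MUL=2 MEM=1 BR=1, R=1, W=0
[3] ALU needs rd=2 wr=1: RD_PORT; after: ALU=2 MUL=2 MEM=1 BR=1, R=1, W=0
[4] ALU needs rd=1 wr=1: WR_PORT; after: ALU=2 MUL=2 MEM=1 BR=1, R=1, W=0
[5] MUL needs rd=2 wr=1: RD_PORT; after: ALU=2 MUL=2 MEM=1 BR=1, R=1, W=0
[6] ALU needs rd=2 wr=1: RD_PORT; after: ALU=2 MUL=2 MEM=1 BR=1, R=1, W=0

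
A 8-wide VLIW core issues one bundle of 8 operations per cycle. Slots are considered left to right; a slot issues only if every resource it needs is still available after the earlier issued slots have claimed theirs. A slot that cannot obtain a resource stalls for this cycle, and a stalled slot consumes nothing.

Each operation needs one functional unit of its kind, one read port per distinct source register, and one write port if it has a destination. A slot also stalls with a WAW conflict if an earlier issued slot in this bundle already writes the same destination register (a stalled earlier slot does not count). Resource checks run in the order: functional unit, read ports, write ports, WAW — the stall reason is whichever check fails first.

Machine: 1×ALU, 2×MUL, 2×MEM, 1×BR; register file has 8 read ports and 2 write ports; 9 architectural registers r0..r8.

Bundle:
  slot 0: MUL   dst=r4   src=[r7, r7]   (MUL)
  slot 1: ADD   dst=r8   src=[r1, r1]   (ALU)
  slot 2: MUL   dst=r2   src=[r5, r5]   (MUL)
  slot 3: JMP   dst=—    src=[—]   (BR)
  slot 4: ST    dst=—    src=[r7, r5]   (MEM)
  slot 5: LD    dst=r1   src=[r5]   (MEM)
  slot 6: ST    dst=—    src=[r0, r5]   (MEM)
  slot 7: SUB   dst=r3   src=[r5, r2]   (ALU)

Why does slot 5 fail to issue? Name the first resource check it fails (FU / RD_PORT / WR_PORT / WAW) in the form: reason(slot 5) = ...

  0. MUL→r4 ⇒ go  {1A/1Mu/2Ld/1B | 7r 1w}
  1. ALU→r8 ⇒ go  {0A/1Mu/2Ld/1B | 6r 0w}
  2. MUL→r2 ⇒ no(WR_PORT)  {0A/1Mu/2Ld/1B | 6r 0w}
  3. BR ⇒ go  {0A/1Mu/2Ld/0B | 6r 0w}
  4. MEM ⇒ go  {0A/1Mu/1Ld/0B | 4r 0w}
  5. MEM→r1 ⇒ no(WR_PORT)  {0A/1Mu/1Ld/0B | 4r 0w}
  6. MEM ⇒ go  {0A/1Mu/0Ld/0B | 2r 0w}
  7. ALU→r3 ⇒ no(FU)  {0A/1Mu/0Ld/0B | 2r 0w}

reason(slot 5) = WR_PORT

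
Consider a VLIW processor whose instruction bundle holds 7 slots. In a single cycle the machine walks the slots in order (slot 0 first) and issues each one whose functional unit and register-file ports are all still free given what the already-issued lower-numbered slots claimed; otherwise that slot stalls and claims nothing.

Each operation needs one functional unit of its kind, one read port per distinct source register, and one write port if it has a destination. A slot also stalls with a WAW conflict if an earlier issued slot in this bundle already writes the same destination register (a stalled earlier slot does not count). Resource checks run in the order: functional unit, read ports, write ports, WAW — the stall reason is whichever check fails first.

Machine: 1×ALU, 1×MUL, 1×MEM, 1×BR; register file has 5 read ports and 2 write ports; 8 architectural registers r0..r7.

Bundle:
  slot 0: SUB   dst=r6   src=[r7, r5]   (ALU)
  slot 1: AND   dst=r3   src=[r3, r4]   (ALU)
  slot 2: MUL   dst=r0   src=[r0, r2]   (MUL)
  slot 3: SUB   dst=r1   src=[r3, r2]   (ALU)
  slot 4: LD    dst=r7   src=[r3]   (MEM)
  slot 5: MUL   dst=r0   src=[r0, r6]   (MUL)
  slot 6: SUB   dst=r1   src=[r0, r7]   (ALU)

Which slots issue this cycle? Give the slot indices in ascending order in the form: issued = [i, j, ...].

slot 0 (ALU): ISSUE — free A0,Mu1,Ld1,B1 rp3 wp1
slot 1 (ALU): stall FU — free A0,Mu1,Ld1,B1 rp3 wp1
slot 2 (MUL): ISSUE — free A0,Mu0,Ld1,B1 rp1 wp0
slot 3 (ALU): stall FU — free A0,Mu0,Ld1,B1 rp1 wp0
slot 4 (MEM): stall WR_PORT — free A0,Mu0,Ld1,B1 rp1 wp0
slot 5 (MUL): stall FU — free A0,Mu0,Ld1,B1 rp1 wp0
slot 6 (ALU): stall FU — free A0,Mu0,Ld1,B1 rp1 wp0

issued = [0, 2]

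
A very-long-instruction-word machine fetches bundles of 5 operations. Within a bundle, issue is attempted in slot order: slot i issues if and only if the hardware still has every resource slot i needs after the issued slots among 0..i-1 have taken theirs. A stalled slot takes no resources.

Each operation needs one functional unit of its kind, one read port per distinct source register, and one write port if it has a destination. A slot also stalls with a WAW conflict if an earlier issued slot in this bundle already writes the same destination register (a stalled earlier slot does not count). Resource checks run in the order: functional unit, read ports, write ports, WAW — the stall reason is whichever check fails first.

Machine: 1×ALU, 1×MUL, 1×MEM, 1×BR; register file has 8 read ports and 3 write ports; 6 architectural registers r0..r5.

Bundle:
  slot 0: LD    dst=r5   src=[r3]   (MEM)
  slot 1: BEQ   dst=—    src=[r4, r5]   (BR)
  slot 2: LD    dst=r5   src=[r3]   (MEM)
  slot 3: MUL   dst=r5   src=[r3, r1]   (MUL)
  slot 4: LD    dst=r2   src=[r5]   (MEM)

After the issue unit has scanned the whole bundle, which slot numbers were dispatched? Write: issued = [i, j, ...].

issued = [0, 1]

#0 MEM src=r3 dispatched  <A:1 Mu:1 Ld:0 B:1 rd:7 wr:2>
#1 BR src=r4,r5 dispatched  <A:1 Mu:1 Ld:0 B:0 rd:5 wr:2>
#2 MEM src=r3 held:FU  <A:1 Mu:1 Ld:0 B:0 rd:5 wr:2>
#3 MUL src=r3,r1 held:WAW  <A:1 Mu:1 Ld:0 B:0 rd:5 wr:2>
#4 MEM src=r5 held:FU  <A:1 Mu:1 Ld:0 B:0 rd:5 wr:2>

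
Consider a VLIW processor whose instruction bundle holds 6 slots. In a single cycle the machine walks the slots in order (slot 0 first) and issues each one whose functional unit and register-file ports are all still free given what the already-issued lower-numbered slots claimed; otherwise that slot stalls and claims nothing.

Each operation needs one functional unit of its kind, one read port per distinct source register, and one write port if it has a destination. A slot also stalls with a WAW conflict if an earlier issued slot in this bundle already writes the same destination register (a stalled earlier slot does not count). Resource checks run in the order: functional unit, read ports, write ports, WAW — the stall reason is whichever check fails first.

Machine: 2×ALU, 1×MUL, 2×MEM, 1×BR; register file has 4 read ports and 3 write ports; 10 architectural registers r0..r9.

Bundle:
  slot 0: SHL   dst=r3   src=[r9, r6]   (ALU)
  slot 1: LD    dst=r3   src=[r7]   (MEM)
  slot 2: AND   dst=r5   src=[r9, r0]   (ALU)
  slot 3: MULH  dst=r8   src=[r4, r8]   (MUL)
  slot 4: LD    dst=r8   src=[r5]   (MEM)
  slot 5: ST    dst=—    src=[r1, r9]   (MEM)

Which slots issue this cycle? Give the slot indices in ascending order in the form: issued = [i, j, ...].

#0 ALU src=r9,r6 dispatched  <A:1 Mu:1 Ld:2 B:1 rd:2 wr:2>
#1 MEM src=r7 held:WAW  <A:1 Mu:1 Ld:2 B:1 rd:2 wr:2>
#2 ALU src=r9,r0 dispatched  <A:0 Mu:1 Ld:2 B:1 rd:0 wr:1>
#3 MUL src=r4,r8 held:RD_PORT  <A:0 Mu:1 Ld:2 B:1 rd:0 wr:1>
#4 MEM src=r5 held:RD_PORT  <A:0 Mu:1 Ld:2 B:1 rd:0 wr:1>
#5 MEM src=r1,r9 held:RD_PORT  <A:0 Mu:1 Ld:2 B:1 rd:0 wr:1>

issued = [0, 2]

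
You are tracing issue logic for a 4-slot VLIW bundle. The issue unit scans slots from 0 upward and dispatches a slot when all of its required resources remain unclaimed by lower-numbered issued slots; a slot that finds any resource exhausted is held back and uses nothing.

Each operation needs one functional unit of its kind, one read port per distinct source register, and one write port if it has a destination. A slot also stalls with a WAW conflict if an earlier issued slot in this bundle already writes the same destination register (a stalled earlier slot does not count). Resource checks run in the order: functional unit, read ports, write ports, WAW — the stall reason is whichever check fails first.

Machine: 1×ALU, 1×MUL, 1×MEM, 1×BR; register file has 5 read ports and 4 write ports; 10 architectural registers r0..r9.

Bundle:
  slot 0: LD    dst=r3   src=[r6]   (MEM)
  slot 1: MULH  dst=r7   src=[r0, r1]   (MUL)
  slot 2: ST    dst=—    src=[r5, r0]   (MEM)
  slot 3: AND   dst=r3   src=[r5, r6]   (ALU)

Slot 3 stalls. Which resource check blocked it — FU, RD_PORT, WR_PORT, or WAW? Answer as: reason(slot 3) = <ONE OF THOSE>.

(0) want 1×MEM +1rd +1wr — yes → AL1|MU1|ME0|BR1|rd4|wr3
(1) want 1×MUL +2rd +1wr — yes → AL1|MU0|ME0|BR1|rd2|wr2
(2) want 1×MEM +2rd +0wr — FU → AL1|MU0|ME0|BR1|rd2|wr2
(3) want 1×ALU +2rd +1wr — WAW → AL1|MU0|ME0|BR1|rd2|wr2

reason(slot 3) = WAW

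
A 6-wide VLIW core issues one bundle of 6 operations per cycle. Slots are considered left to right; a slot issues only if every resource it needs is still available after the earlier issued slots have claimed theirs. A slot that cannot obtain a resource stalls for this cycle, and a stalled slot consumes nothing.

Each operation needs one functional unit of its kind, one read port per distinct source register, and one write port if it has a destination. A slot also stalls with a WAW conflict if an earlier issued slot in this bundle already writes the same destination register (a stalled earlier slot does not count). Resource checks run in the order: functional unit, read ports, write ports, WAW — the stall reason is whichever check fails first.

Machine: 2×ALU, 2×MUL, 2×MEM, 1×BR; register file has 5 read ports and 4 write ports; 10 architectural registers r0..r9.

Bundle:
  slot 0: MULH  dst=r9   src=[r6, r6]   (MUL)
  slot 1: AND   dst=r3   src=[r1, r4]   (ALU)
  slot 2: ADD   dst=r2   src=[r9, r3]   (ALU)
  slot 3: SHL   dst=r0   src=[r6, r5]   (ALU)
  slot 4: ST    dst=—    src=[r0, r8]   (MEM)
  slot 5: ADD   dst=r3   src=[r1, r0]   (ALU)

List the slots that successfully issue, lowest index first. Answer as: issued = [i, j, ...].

issued = [0, 1, 2]

slot 0 (MUL): ISSUE — free A2,Mu1,Ld2,B1 rp4 wp3
slot 1 (ALU): ISSUE — free A1,Mu1,Ld2,B1 rp2 wp2
slot 2 (ALU): ISSUE — free A0,Mu1,Ld2,B1 rp0 wp1
slot 3 (ALU): stall FU — free A0,Mu1,Ld2,B1 rp0 wp1
slot 4 (MEM): stall RD_PORT — free A0,Mu1,Ld2,B1 rp0 wp1
slot 5 (ALU): stall FU — free A0,Mu1,Ld2,B1 rp0 wp1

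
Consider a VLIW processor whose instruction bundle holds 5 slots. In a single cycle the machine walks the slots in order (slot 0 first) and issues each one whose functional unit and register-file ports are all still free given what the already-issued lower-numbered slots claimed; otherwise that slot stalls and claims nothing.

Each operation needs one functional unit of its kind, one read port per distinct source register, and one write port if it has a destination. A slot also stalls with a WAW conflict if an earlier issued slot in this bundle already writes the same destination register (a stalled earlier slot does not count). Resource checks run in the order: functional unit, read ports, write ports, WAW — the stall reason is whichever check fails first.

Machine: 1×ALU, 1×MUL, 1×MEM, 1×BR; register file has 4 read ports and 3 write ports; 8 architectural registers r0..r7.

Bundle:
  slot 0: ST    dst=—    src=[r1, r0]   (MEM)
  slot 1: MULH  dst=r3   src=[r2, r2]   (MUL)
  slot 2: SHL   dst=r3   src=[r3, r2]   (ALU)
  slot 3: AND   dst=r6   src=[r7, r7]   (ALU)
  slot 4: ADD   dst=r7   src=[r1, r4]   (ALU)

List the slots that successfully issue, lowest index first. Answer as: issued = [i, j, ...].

issued = [0, 1, 3]

(0) want 1×MEM +2rd +0wr — yes → AL1|MU1|ME0|BR1|rd2|wr3
(1) want 1×MUL +1rd +1wr — yes → AL1|MU0|ME0|BR1|rd1|wr2
(2) want 1×ALU +2rd +1wr — RD_PORT → AL1|MU0|ME0|BR1|rd1|wr2
(3) want 1×ALU +1rd +1wr — yes → AL0|MU0|ME0|BR1|rd0|wr1
(4) want 1×ALU +2rd +1wr — FU → AL0|MU0|ME0|BR1|rd0|wr1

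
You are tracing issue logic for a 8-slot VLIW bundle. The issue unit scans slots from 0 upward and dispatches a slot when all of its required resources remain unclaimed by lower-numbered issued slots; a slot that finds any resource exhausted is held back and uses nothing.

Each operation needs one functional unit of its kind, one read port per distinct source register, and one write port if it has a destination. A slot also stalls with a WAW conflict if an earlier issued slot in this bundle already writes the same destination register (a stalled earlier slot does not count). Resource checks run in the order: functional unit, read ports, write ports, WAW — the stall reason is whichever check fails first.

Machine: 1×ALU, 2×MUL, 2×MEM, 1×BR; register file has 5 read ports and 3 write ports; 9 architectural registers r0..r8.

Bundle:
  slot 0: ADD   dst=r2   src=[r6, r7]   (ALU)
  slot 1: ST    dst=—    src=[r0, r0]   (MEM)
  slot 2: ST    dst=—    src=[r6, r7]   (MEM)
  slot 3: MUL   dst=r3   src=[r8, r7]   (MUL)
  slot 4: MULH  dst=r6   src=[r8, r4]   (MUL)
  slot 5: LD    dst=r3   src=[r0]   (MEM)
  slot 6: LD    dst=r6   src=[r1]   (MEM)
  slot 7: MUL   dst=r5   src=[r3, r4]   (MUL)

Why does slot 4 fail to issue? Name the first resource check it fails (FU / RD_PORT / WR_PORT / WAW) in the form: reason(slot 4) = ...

slot 0 (ALU): ISSUE — free A0,Mu2,Ld2,B1 rp3 wp2
slot 1 (MEM): ISSUE — free A0,Mu2,Ld1,B1 rp2 wp2
slot 2 (MEM): ISSUE — free A0,Mu2,Ld0,B1 rp0 wp2
slot 3 (MUL): stall RD_PORT — free A0,Mu2,Ld0,B1 rp0 wp2
slot 4 (MUL): stall RD_PORT — free A0,Mu2,Ld0,B1 rp0 wp2
slot 5 (MEM): stall FU — free A0,Mu2,Ld0,B1 rp0 wp2
slot 6 (MEM): stall FU — free A0,Mu2,Ld0,B1 rp0 wp2
slot 7 (MUL): stall RD_PORT — free A0,Mu2,Ld0,B1 rp0 wp2

reason(slot 4) = RD_PORT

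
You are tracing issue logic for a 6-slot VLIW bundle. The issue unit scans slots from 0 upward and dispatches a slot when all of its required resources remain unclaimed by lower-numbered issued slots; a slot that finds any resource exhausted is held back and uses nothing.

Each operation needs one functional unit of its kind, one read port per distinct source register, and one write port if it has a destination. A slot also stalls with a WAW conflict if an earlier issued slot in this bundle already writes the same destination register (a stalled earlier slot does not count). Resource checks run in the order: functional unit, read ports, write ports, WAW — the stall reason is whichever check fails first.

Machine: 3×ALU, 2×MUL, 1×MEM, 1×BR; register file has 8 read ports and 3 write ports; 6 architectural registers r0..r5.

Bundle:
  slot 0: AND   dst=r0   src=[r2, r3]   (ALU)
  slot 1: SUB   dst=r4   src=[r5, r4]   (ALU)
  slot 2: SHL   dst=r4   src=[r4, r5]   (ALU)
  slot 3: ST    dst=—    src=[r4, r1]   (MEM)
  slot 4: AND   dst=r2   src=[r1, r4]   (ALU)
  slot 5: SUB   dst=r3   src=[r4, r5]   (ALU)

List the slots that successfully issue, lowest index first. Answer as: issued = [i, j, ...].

#0 ALU src=r2,r3 dispatched  <A:2 Mu:2 Ld:1 B:1 rd:6 wr:2>
#1 ALU src=r5,r4 dispatched  <A:1 Mu:2 Ld:1 B:1 rd:4 wr:1>
#2 ALU src=r4,r5 held:WAW  <A:1 Mu:2 Ld:1 B:1 rd:4 wr:1>
#3 MEM src=r4,r1 dispatched  <A:1 Mu:2 Ld:0 B:1 rd:2 wr:1>
#4 ALU src=r1,r4 dispatched  <A:0 Mu:2 Ld:0 B:1 rd:0 wr:0>
#5 ALU src=r4,r5 held:FU  <A:0 Mu:2 Ld:0 B:1 rd:0 wr:0>

issued = [0, 1, 3, 4]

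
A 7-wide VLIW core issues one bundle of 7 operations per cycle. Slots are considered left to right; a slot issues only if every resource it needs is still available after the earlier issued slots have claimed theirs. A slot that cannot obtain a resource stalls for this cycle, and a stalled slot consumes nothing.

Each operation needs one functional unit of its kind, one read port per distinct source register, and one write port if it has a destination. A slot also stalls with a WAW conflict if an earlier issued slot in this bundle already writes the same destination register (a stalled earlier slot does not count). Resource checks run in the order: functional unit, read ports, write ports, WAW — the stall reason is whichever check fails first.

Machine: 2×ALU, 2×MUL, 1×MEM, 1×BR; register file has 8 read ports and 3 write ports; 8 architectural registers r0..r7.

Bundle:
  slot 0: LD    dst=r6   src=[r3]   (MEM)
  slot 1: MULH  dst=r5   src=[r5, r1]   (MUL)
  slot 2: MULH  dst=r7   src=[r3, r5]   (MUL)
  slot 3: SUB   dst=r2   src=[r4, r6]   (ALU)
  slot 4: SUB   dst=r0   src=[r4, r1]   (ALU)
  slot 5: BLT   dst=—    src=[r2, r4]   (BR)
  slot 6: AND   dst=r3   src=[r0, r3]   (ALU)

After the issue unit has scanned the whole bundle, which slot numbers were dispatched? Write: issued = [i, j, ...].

#0 MEM src=r3 dispatched  <A:2 Mu:2 Ld:0 B:1 rd:7 wr:2>
#1 MUL src=r5,r1 dispatched  <A:2 Mu:1 Ld:0 B:1 rd:5 wr:1>
#2 MUL src=r3,r5 dispatched  <A:2 Mu:0 Ld:0 B:1 rd:3 wr:0>
#3 ALU src=r4,r6 held:WR_PORT  <A:2 Mu:0 Ld:0 B:1 rd:3 wr:0>
#4 ALU src=r4,r1 held:WR_PORT  <A:2 Mu:0 Ld:0 B:1 rd:3 wr:0>
#5 BR src=r2,r4 dispatched  <A:2 Mu:0 Ld:0 B:0 rd:1 wr:0>
#6 ALU src=r0,r3 held:RD_PORT  <A:2 Mu:0 Ld:0 B:0 rd:1 wr:0>

issued = [0, 1, 2, 5]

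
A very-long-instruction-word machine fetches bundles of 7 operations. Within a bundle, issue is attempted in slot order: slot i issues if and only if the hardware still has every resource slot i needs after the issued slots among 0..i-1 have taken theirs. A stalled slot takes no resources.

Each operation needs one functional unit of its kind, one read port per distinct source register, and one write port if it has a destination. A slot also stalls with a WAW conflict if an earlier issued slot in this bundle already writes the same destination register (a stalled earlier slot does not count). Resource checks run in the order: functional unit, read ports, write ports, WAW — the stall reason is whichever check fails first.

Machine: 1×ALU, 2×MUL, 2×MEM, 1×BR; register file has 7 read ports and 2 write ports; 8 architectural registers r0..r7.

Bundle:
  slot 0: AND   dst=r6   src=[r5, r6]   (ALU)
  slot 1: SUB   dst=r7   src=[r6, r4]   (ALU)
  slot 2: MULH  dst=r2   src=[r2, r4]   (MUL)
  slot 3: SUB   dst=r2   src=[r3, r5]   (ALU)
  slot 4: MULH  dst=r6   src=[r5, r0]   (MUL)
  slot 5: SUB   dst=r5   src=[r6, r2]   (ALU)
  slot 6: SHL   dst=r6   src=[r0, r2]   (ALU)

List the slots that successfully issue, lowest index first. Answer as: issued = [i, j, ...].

issued = [0, 2]

[0] ALU needs rd=2 wr=1: ok; after: ALU=0 MUL=2 MEM=2 BR=1, R=5, W=1
[1] ALU needs rd=2 wr=1: FU; after: ALU=0 MUL=2 MEM=2 BR=1, R=5, W=1
[2] MUL needs rd=2 wr=1: ok; after: ALU=0 MUL=1 MEM=2 BR=1, R=3, W=0
[3] ALU needs rd=2 wr=1: FU; after: ALU=0 MUL=1 MEM=2 BR=1, R=3, W=0
[4] MUL needs rd=2 wr=1: WR_PORT; after: ALU=0 MUL=1 MEM=2 BR=1, R=3, W=0
[5] ALU needs rd=2 wr=1: FU; after: ALU=0 MUL=1 MEM=2 BR=1, R=3, W=0
[6] ALU needs rd=2 wr=1: FU; after: ALU=0 MUL=1 MEM=2 BR=1, R=3, W=0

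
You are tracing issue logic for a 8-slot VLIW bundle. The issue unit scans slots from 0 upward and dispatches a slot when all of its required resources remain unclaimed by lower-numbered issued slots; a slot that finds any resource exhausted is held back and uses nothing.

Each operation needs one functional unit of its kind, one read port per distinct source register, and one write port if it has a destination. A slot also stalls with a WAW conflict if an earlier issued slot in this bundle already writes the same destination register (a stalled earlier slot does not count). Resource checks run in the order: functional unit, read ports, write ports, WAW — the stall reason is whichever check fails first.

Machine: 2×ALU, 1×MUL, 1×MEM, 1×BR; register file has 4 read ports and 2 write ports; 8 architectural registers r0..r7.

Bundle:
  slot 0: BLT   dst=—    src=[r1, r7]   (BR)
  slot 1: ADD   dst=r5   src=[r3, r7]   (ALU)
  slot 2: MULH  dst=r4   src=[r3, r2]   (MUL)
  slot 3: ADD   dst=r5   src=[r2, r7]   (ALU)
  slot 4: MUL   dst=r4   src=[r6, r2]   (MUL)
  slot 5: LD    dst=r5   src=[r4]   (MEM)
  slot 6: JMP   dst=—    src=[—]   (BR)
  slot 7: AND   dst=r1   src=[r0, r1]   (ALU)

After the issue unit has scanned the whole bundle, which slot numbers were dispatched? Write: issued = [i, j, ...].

issued = [0, 1]

(0) want 1×BR +2rd +0wr — yes → AL2|MU1|ME1|BR0|rd2|wr2
(1) want 1×ALU +2rd +1wr — yes → AL1|MU1|ME1|BR0|rd0|wr1
(2) want 1×MUL +2rd +1wr — RD_PORT → AL1|MU1|ME1|BR0|rd0|wr1
(3) want 1×ALU +2rd +1wr — RD_PORT → AL1|MU1|ME1|BR0|rd0|wr1
(4) want 1×MUL +2rd +1wr — RD_PORT → AL1|MU1|ME1|BR0|rd0|wr1
(5) want 1×MEM +1rd +1wr — RD_PORT → AL1|MU1|ME1|BR0|rd0|wr1
(6) want 1×BR +0rd +0wr — FU → AL1|MU1|ME1|BR0|rd0|wr1
(7) want 1×ALU +2rd +1wr — RD_PORT → AL1|MU1|ME1|BR0|rd0|wr1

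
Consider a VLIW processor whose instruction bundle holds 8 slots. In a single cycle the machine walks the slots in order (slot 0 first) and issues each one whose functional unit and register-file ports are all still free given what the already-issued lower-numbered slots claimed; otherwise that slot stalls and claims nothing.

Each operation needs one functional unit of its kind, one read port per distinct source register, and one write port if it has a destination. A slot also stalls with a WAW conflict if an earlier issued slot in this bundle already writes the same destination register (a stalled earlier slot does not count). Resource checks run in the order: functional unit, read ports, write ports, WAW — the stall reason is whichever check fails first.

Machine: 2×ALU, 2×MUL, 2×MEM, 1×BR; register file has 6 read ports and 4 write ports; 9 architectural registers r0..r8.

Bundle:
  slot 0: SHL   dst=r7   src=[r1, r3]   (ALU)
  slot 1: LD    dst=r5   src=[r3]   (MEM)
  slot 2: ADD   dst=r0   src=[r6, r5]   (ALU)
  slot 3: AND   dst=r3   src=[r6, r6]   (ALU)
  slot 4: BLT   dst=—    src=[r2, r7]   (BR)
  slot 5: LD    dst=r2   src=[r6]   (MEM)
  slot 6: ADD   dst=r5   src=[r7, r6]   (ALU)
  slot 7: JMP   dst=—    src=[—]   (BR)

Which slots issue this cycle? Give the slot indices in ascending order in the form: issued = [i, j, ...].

slot 0 (ALU): ISSUE — free A1,Mu2,Ld2,B1 rp4 wp3
slot 1 (MEM): ISSUE — free A1,Mu2,Ld1,B1 rp3 wp2
slot 2 (ALU): ISSUE — free A0,Mu2,Ld1,B1 rp1 wp1
slot 3 (ALU): stall FU — free A0,Mu2,Ld1,B1 rp1 wp1
slot 4 (BR): stall RD_PORT — free A0,Mu2,Ld1,B1 rp1 wp1
slot 5 (MEM): ISSUE — free A0,Mu2,Ld0,B1 rp0 wp0
slot 6 (ALU): stall FU — free A0,Mu2,Ld0,B1 rp0 wp0
slot 7 (BR): ISSUE — free A0,Mu2,Ld0,B0 rp0 wp0

issued = [0, 1, 2, 5, 7]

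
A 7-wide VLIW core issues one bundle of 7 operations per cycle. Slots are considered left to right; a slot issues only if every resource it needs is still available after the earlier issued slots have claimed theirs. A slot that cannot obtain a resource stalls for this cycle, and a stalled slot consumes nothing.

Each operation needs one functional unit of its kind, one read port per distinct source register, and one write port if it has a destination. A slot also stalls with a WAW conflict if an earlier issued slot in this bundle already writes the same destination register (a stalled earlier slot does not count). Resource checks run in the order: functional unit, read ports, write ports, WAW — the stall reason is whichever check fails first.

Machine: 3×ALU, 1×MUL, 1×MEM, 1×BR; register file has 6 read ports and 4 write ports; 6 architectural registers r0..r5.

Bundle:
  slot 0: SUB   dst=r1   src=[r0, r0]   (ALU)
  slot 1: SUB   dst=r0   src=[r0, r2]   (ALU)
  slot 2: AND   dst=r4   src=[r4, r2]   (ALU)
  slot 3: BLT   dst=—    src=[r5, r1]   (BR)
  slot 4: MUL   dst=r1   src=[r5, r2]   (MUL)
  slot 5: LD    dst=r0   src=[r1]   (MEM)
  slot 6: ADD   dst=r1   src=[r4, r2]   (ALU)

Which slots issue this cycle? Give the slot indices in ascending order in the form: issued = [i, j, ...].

[0] ALU needs rd=1 wr=1: ok; after: ALU=2 MUL=1 MEM=1 BR=1, R=5, W=3
[1] ALU needs rd=2 wr=1: ok; after: ALU=1 MUL=1 MEM=1 BR=1, R=3, W=2
[2] ALU needs rd=2 wr=1: ok; after: ALU=0 MUL=1 MEM=1 BR=1, R=1, W=1
[3] BR needs rd=2 wr=0: RD_PORT; after: ALU=0 MUL=1 MEM=1 BR=1, R=1, W=1
[4] MUL needs rd=2 wr=1: RD_PORT; after: ALU=0 MUL=1 MEM=1 BR=1, R=1, W=1
[5] MEM needs rd=1 wr=1: WAW; after: ALU=0 MUL=1 MEM=1 BR=1, R=1, W=1
[6] ALU needs rd=2 wr=1: FU; after: ALU=0 MUL=1 MEM=1 BR=1, R=1, W=1

issued = [0, 1, 2]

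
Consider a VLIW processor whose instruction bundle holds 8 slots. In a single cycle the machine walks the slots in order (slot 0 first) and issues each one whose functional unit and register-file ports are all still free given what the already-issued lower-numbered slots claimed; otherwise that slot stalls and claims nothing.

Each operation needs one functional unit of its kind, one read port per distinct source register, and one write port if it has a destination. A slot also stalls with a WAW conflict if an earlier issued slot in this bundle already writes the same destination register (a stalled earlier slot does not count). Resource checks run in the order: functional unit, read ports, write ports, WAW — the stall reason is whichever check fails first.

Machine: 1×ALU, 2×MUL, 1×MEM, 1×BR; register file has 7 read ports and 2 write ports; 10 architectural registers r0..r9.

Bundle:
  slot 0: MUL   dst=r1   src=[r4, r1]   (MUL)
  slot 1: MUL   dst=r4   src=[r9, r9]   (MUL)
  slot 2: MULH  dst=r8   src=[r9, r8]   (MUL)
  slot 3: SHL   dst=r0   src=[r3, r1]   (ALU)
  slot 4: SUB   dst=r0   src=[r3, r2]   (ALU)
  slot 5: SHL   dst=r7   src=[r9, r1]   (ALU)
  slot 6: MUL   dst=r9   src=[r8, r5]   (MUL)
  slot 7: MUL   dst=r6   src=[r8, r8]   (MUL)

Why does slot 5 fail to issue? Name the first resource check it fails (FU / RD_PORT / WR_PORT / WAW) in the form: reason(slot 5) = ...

(0) want 1×MUL +2rd +1wr — yes → AL1|MU1|ME1|BR1|rd5|wr1
(1) want 1×MUL +1rd +1wr — yes → AL1|MU0|ME1|BR1|rd4|wr0
(2) want 1×MUL +2rd +1wr — FU → AL1|MU0|ME1|BR1|rd4|wr0
(3) want 1×ALU +2rd +1wr — WR_PORT → AL1|MU0|ME1|BR1|rd4|wr0
(4) want 1×ALU +2rd +1wr — WR_PORT → AL1|MU0|ME1|BR1|rd4|wr0
(5) want 1×ALU +2rd +1wr — WR_PORT → AL1|MU0|ME1|BR1|rd4|wr0
(6) want 1×MUL +2rd +1wr — FU → AL1|MU0|ME1|BR1|rd4|wr0
(7) want 1×MUL +1rd +1wr — FU → AL1|MU0|ME1|BR1|rd4|wr0

reason(slot 5) = WR_PORT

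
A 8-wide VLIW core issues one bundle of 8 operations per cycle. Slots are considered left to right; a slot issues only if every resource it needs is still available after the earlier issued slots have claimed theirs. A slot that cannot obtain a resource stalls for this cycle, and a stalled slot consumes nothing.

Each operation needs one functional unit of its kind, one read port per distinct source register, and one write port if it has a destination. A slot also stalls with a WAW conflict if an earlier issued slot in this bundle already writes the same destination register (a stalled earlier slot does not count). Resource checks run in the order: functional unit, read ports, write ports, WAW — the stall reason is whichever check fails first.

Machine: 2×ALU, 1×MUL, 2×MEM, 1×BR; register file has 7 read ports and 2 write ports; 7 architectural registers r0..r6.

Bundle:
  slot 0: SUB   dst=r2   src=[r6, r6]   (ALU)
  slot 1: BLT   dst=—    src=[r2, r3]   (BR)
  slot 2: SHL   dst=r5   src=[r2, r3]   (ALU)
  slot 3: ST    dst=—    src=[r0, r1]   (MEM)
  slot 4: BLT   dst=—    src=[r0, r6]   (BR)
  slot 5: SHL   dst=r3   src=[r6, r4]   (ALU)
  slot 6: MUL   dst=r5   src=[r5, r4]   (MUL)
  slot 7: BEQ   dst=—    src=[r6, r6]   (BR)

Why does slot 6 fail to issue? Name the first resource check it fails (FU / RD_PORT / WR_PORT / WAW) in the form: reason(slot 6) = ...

#0 ALU src=r6,r6 dispatched  <A:1 Mu:1 Ld:2 B:1 rd:6 wr:1>
#1 BR src=r2,r3 dispatched  <A:1 Mu:1 Ld:2 B:0 rd:4 wr:1>
#2 ALU src=r2,r3 dispatched  <A:0 Mu:1 Ld:2 B:0 rd:2 wr:0>
#3 MEM src=r0,r1 dispatched  <A:0 Mu:1 Ld:1 B:0 rd:0 wr:0>
#4 BR src=r0,r6 held:FU  <A:0 Mu:1 Ld:1 B:0 rd:0 wr:0>
#5 ALU src=r6,r4 held:FU  <A:0 Mu:1 Ld:1 B:0 rd:0 wr:0>
#6 MUL src=r5,r4 held:RD_PORT  <A:0 Mu:1 Ld:1 B:0 rd:0 wr:0>
#7 BR src=r6,r6 held:FU  <A:0 Mu:1 Ld:1 B:0 rd:0 wr:0>

reason(slot 6) = RD_PORT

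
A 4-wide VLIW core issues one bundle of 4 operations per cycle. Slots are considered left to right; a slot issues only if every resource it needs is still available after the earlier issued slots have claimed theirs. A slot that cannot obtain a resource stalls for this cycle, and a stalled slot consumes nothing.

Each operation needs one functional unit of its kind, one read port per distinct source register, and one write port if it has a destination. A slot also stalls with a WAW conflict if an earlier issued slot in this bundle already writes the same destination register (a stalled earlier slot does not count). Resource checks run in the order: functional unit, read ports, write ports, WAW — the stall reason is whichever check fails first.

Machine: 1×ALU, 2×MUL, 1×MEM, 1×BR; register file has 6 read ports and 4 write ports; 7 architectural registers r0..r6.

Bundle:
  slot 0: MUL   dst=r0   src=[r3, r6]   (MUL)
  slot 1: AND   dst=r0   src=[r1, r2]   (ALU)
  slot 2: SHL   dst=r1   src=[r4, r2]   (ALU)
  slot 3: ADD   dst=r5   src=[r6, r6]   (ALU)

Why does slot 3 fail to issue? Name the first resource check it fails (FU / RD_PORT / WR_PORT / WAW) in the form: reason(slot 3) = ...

slot 0 (MUL): ISSUE — free A1,Mu1,Ld1,B1 rp4 wp3
slot 1 (ALU): stall WAW — free A1,Mu1,Ld1,B1 rp4 wp3
slot 2 (ALU): ISSUE — free A0,Mu1,Ld1,B1 rp2 wp2
slot 3 (ALU): stall FU — free A0,Mu1,Ld1,B1 rp2 wp2

reason(slot 3) = FU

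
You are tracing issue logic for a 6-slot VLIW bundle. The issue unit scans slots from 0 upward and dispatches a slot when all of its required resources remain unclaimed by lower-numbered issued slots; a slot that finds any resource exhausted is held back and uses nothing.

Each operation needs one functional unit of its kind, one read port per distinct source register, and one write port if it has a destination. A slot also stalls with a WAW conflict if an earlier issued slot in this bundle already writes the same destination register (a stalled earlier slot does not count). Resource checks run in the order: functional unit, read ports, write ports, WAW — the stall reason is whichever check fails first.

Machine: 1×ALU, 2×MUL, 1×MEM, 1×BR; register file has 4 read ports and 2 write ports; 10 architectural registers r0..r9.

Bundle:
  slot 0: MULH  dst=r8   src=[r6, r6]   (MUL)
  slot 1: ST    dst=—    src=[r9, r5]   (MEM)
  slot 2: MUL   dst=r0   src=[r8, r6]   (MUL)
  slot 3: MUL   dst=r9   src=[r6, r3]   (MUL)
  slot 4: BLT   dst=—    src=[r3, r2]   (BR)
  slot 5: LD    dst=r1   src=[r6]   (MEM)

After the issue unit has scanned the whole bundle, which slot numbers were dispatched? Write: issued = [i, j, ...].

  0. MUL→r8 ⇒ go  {1A/1Mu/1Ld/1B | 3r 1w}
  1. MEM ⇒ go  {1A/1Mu/0Ld/1B | 1r 1w}
  2. MUL→r0 ⇒ no(RD_PORT)  {1A/1Mu/0Ld/1B | 1r 1w}
  3. MUL→r9 ⇒ no(RD_PORT)  {1A/1Mu/0Ld/1B | 1r 1w}
  4. BR ⇒ no(RD_PORT)  {1A/1Mu/0Ld/1B | 1r 1w}
  5. MEM→r1 ⇒ no(FU)  {1A/1Mu/0Ld/1B | 1r 1w}

issued = [0, 1]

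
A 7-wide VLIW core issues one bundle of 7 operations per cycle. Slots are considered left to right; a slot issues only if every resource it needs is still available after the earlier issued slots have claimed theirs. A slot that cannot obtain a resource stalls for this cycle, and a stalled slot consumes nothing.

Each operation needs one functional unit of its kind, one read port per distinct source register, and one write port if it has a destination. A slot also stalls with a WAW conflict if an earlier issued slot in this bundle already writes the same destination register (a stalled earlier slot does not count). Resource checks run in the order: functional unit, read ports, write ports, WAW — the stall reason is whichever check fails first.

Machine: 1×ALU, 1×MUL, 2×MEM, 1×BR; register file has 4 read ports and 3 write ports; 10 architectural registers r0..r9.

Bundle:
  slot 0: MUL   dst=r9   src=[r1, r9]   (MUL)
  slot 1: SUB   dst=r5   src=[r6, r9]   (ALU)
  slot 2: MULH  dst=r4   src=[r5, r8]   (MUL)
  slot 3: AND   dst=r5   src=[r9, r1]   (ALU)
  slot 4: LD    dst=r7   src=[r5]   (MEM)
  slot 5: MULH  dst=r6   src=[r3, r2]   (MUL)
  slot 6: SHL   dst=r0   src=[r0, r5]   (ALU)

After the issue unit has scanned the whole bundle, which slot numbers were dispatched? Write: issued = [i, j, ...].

[0] MUL needs rd=2 wr=1: ok; after: ALU=1 MUL=0 MEM=2 BR=1, R=2, W=2
[1] ALU needs rd=2 wr=1: ok; after: ALU=0 MUL=0 MEM=2 BR=1, R=0, W=1
[2] MUL needs rd=2 wr=1: FU; after: ALU=0 MUL=0 MEM=2 BR=1, R=0, W=1
[3] ALU needs rd=2 wr=1: FU; after: ALU=0 MUL=0 MEM=2 BR=1, R=0, W=1
[4] MEM needs rd=1 wr=1: RD_PORT; after: ALU=0 MUL=0 MEM=2 BR=1, R=0, W=1
[5] MUL needs rd=2 wr=1: FU; after: ALU=0 MUL=0 MEM=2 BR=1, R=0, W=1
[6] ALU needs rd=2 wr=1: FU; after: ALU=0 MUL=0 MEM=2 BR=1, R=0, W=1

issued = [0, 1]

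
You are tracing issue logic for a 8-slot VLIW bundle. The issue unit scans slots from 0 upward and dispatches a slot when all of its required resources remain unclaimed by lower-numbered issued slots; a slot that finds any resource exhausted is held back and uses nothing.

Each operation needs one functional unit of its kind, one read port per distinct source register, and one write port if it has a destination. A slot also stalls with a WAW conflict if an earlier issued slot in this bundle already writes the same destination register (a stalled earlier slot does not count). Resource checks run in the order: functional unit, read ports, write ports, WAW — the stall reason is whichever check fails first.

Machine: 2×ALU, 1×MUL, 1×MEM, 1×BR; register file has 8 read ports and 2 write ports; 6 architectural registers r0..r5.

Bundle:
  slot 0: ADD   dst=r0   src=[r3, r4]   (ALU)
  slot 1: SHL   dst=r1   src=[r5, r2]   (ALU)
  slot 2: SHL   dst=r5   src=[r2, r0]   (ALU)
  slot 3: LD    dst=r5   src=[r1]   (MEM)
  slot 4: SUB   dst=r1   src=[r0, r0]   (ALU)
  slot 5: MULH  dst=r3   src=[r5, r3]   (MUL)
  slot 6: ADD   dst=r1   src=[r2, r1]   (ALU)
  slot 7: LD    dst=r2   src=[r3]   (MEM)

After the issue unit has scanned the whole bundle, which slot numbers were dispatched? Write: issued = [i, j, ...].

issued = [0, 1]

(0) want 1×ALU +2rd +1wr — yes → AL1|MU1|ME1|BR1|rd6|wr1
(1) want 1×ALU +2rd +1wr — yes → AL0|MU1|ME1|BR1|rd4|wr0
(2) want 1×ALU +2rd +1wr — FU → AL0|MU1|ME1|BR1|rd4|wr0
(3) want 1×MEM +1rd +1wr — WR_PORT → AL0|MU1|ME1|BR1|rd4|wr0
(4) want 1×ALU +1rd +1wr — FU → AL0|MU1|ME1|BR1|rd4|wr0
(5) want 1×MUL +2rd +1wr — WR_PORT → AL0|MU1|ME1|BR1|rd4|wr0
(6) want 1×ALU +2rd +1wr — FU → AL0|MU1|ME1|BR1|rd4|wr0
(7) want 1×MEM +1rd +1wr — WR_PORT → AL0|MU1|ME1|BR1|rd4|wr0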